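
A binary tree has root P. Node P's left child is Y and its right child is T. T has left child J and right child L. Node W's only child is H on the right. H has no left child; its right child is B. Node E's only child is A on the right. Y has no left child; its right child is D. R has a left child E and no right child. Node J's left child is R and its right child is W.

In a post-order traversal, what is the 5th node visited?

Post-order visits the left subtree, then the right subtree, then the node.
At P: go left to Y.
  At Y: no left child.
  At Y: go right to D.
    D is a leaf — visit D.
  Visit Y.
At P: go right to T.
  At T: go left to J.
    At J: go left to R.
      At R: go left to E.
        At E: no left child.
        At E: go right to A.
          A is a leaf — visit A.
        Visit E.
      At R: no right child.
      Visit R.
    At J: go right to W.
      At W: no left child.
      At W: go right to H.
        At H: no left child.
        At H: go right to B.
          B is a leaf — visit B.
        Visit H.
      Visit W.
    Visit J.
  At T: go right to L.
    L is a leaf — visit L.
  Visit T.
Visit P.
Full post-order sequence: D, Y, A, E, R, B, H, W, J, L, T, P.

R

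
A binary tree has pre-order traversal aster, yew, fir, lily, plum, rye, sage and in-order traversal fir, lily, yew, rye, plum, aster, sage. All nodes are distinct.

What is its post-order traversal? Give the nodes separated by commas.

The first element of pre-order is the root; it splits in-order into left and right subtrees.
Root aster: left subtree has 5 nodes {fir, lily, yew, rye, plum}, right has 1 {sage}.
  Root yew: left subtree has 2 nodes {fir, lily}, right has 2 {rye, plum}.
    Root fir: left subtree has 0 nodes { }, right has 1 {lily}.
    Root plum: left subtree has 1 node {rye}, right has 0 { }.

lily, fir, rye, plum, yew, sage, aster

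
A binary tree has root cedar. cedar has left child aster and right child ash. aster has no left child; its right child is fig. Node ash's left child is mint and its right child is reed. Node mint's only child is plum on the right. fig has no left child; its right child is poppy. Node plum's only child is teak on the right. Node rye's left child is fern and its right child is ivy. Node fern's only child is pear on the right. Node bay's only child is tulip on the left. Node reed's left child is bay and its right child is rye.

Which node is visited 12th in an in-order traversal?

In-order visits the left subtree, then the node, then the right subtree.
At cedar: go left to aster.
  At aster: no left child.
  Visit aster.
  At aster: go right to fig.
    At fig: no left child.
    Visit fig.
    At fig: go right to poppy.
      poppy is a leaf — visit poppy.
Visit cedar.
At cedar: go right to ash.
  At ash: go left to mint.
    At mint: no left child.
    Visit mint.
    At mint: go right to plum.
      At plum: no left child.
      Visit plum.
      At plum: go right to teak.
        teak is a leaf — visit teak.
  Visit ash.
  At ash: go right to reed.
    At reed: go left to bay.
      At bay: go left to tulip.
        tulip is a leaf — visit tulip.
      Visit bay.
      At bay: no right child.
    Visit reed.
    At reed: go right to rye.
      At rye: go left to fern.
        At fern: no left child.
        Visit fern.
        At fern: go right to pear.
          pear is a leaf — visit pear.
      Visit rye.
      At rye: go right to ivy.
        ivy is a leaf — visit ivy.
Full in-order sequence: aster, fig, poppy, cedar, mint, plum, teak, ash, tulip, bay, reed, fern, pear, rye, ivy.

fern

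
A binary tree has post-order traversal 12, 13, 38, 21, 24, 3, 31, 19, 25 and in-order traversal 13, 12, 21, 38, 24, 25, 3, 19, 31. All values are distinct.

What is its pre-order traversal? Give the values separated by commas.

25, 24, 21, 13, 12, 38, 19, 3, 31

The last element of post-order is the root; it splits in-order into left and right subtrees.
Root 25: left subtree has 5 nodes {13, 12, 21, 38, 24}, right has 3 {3, 19, 31}.
  Root 24: left subtree has 4 nodes {13, 12, 21, 38}, right has 0 { }.
    Root 21: left subtree has 2 nodes {13, 12}, right has 1 {38}.
      Root 13: left subtree has 0 nodes { }, right has 1 {12}.
  Root 19: left subtree has 1 node {3}, right has 1 {31}.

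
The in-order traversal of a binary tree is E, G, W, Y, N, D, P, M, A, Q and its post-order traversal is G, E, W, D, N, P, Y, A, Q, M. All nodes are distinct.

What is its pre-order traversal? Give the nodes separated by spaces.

The last element of post-order is the root; it splits in-order into left and right subtrees.
Root M: left subtree has 7 nodes {E, G, W, Y, N, D, P}, right has 2 {A, Q}.
  Root Y: left subtree has 3 nodes {E, G, W}, right has 3 {N, D, P}.
    Root W: left subtree has 2 nodes {E, G}, right has 0 { }.
      Root E: left subtree has 0 nodes { }, right has 1 {G}.
    Root P: left subtree has 2 nodes {N, D}, right has 0 { }.
      Root N: left subtree has 0 nodes { }, right has 1 {D}.
  Root Q: left subtree has 1 node {A}, right has 0 { }.

M Y W E G P N D Q A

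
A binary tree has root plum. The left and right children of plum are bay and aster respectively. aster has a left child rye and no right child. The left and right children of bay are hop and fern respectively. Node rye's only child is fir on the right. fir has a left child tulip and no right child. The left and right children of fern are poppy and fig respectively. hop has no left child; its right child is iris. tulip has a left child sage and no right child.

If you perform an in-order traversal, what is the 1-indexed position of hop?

In-order visits the left subtree, then the node, then the right subtree.
At plum: go left to bay.
  At bay: go left to hop.
    At hop: no left child.
    Visit hop.
    At hop: go right to iris.
      iris is a leaf — visit iris.
  Visit bay.
  At bay: go right to fern.
    At fern: go left to poppy.
      poppy is a leaf — visit poppy.
    Visit fern.
    At fern: go right to fig.
      fig is a leaf — visit fig.
Visit plum.
At plum: go right to aster.
  At aster: go left to rye.
    At rye: no left child.
    Visit rye.
    At rye: go right to fir.
      At fir: go left to tulip.
        At tulip: go left to sage.
          sage is a leaf — visit sage.
        Visit tulip.
        At tulip: no right child.
      Visit fir.
      At fir: no right child.
  Visit aster.
  At aster: no right child.
Full in-order sequence: hop, iris, bay, poppy, fern, fig, plum, rye, sage, tulip, fir, aster.

1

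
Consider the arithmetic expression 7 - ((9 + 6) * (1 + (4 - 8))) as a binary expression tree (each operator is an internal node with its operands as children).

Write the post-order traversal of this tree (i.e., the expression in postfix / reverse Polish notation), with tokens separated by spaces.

Post-order on an expression tree gives postfix notation: for each operator, emit left operand, right operand, then the operator.

7 9 6 + 1 4 8 - + * -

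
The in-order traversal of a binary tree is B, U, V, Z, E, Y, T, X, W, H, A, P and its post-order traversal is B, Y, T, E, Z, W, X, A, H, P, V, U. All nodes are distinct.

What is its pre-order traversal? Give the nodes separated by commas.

U, B, V, P, H, X, Z, E, T, Y, W, A

The last element of post-order is the root; it splits in-order into left and right subtrees.
Root U: left subtree has 1 node {B}, right has 10 {V, Z, E, Y, T, X, W, H, A, P}.
  Root V: left subtree has 0 nodes { }, right has 9 {Z, E, Y, T, X, W, H, A, P}.
    Root P: left subtree has 8 nodes {Z, E, Y, T, X, W, H, A}, right has 0 { }.
      Root H: left subtree has 6 nodes {Z, E, Y, T, X, W}, right has 1 {A}.
        Root X: left subtree has 4 nodes {Z, E, Y, T}, right has 1 {W}.
          Root Z: left subtree has 0 nodes { }, right has 3 {E, Y, T}.
            Root E: left subtree has 0 nodes { }, right has 2 {Y, T}.
              Root T: left subtree has 1 node {Y}, right has 0 { }.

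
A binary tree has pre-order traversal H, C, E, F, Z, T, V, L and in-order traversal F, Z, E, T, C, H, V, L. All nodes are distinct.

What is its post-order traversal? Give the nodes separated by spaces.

The first element of pre-order is the root; it splits in-order into left and right subtrees.
Root H: left subtree has 5 nodes {F, Z, E, T, C}, right has 2 {V, L}.
  Root C: left subtree has 4 nodes {F, Z, E, T}, right has 0 { }.
    Root E: left subtree has 2 nodes {F, Z}, right has 1 {T}.
      Root F: left subtree has 0 nodes { }, right has 1 {Z}.
  Root V: left subtree has 0 nodes { }, right has 1 {L}.

Z F T E C L V H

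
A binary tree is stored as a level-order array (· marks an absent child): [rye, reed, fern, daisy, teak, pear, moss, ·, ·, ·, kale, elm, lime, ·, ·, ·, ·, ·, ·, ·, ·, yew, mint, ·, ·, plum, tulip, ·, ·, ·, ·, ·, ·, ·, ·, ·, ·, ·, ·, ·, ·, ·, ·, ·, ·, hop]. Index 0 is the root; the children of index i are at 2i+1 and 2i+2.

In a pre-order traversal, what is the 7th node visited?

Pre-order visits the node, then its left subtree, then its right subtree.
Visit rye.
At rye: go left to reed.
  Visit reed.
  At reed: go left to daisy.
    daisy is a leaf — visit daisy.
  At reed: go right to teak.
    Visit teak.
    At teak: no left child.
    At teak: go right to kale.
      Visit kale.
      At kale: go left to yew.
        yew is a leaf — visit yew.
      At kale: go right to mint.
        Visit mint.
        At mint: go left to hop.
          hop is a leaf — visit hop.
        At mint: no right child.
At rye: go right to fern.
  Visit fern.
  At fern: go left to pear.
    Visit pear.
    At pear: go left to elm.
      elm is a leaf — visit elm.
    At pear: go right to lime.
      Visit lime.
      At lime: go left to plum.
        plum is a leaf — visit plum.
      At lime: go right to tulip.
        tulip is a leaf — visit tulip.
  At fern: go right to moss.
    moss is a leaf — visit moss.
Full pre-order sequence: rye, reed, daisy, teak, kale, yew, mint, hop, fern, pear, elm, lime, plum, tulip, moss.

mint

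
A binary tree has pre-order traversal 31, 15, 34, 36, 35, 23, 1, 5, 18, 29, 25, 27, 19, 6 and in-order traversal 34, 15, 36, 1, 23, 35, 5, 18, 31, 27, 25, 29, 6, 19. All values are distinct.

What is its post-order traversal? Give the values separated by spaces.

The first element of pre-order is the root; it splits in-order into left and right subtrees.
Root 31: left subtree has 8 nodes {34, 15, 36, 1, 23, 35, 5, 18}, right has 5 {27, 25, 29, 6, 19}.
  Root 15: left subtree has 1 node {34}, right has 6 {36, 1, 23, 35, 5, 18}.
    Root 36: left subtree has 0 nodes { }, right has 5 {1, 23, 35, 5, 18}.
      Root 35: left subtree has 2 nodes {1, 23}, right has 2 {5, 18}.
        Root 23: left subtree has 1 node {1}, right has 0 { }.
        Root 5: left subtree has 0 nodes { }, right has 1 {18}.
  Root 29: left subtree has 2 nodes {27, 25}, right has 2 {6, 19}.
    Root 25: left subtree has 1 node {27}, right has 0 { }.
    Root 19: left subtree has 1 node {6}, right has 0 { }.

34 1 23 18 5 35 36 15 27 25 6 19 29 31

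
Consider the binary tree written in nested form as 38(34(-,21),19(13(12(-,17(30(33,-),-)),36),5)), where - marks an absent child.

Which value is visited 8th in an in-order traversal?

13

In-order visits the left subtree, then the node, then the right subtree.
At 38: go left to 34.
  At 34: no left child.
  Visit 34.
  At 34: go right to 21.
    21 is a leaf — visit 21.
Visit 38.
At 38: go right to 19.
  At 19: go left to 13.
    At 13: go left to 12.
      At 12: no left child.
      Visit 12.
      At 12: go right to 17.
        At 17: go left to 30.
          At 30: go left to 33.
            33 is a leaf — visit 33.
          Visit 30.
          At 30: no right child.
        Visit 17.
        At 17: no right child.
    Visit 13.
    At 13: go right to 36.
      36 is a leaf — visit 36.
  Visit 19.
  At 19: go right to 5.
    5 is a leaf — visit 5.
Full in-order sequence: 34, 21, 38, 12, 33, 30, 17, 13, 36, 19, 5.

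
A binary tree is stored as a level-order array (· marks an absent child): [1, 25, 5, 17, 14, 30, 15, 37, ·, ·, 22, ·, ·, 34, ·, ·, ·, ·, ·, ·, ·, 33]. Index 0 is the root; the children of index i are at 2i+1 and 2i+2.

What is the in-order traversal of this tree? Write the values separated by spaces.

In-order visits the left subtree, then the node, then the right subtree.
At 1: go left to 25.
  At 25: go left to 17.
    At 17: go left to 37.
      37 is a leaf — visit 37.
    Visit 17.
    At 17: no right child.
  Visit 25.
  At 25: go right to 14.
    At 14: no left child.
    Visit 14.
    At 14: go right to 22.
      At 22: go left to 33.
        33 is a leaf — visit 33.
      Visit 22.
      At 22: no right child.
Visit 1.
At 1: go right to 5.
  At 5: go left to 30.
    30 is a leaf — visit 30.
  Visit 5.
  At 5: go right to 15.
    At 15: go left to 34.
      34 is a leaf — visit 34.
    Visit 15.
    At 15: no right child.

37 17 25 14 33 22 1 30 5 34 15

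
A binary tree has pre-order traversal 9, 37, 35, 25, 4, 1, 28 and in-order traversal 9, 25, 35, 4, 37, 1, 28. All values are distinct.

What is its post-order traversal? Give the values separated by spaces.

The first element of pre-order is the root; it splits in-order into left and right subtrees.
Root 9: left subtree has 0 nodes { }, right has 6 {25, 35, 4, 37, 1, 28}.
  Root 37: left subtree has 3 nodes {25, 35, 4}, right has 2 {1, 28}.
    Root 35: left subtree has 1 node {25}, right has 1 {4}.
    Root 1: left subtree has 0 nodes { }, right has 1 {28}.

25 4 35 28 1 37 9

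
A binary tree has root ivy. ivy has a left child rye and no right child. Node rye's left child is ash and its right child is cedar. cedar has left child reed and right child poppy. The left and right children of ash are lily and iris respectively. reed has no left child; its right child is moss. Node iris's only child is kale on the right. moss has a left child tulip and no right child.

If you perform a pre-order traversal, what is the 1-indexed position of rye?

Pre-order visits the node, then its left subtree, then its right subtree.
Visit ivy.
At ivy: go left to rye.
  Visit rye.
  At rye: go left to ash.
    Visit ash.
    At ash: go left to lily.
      lily is a leaf — visit lily.
    At ash: go right to iris.
      Visit iris.
      At iris: no left child.
      At iris: go right to kale.
        kale is a leaf — visit kale.
  At rye: go right to cedar.
    Visit cedar.
    At cedar: go left to reed.
      Visit reed.
      At reed: no left child.
      At reed: go right to moss.
        Visit moss.
        At moss: go left to tulip.
          tulip is a leaf — visit tulip.
        At moss: no right child.
    At cedar: go right to poppy.
      poppy is a leaf — visit poppy.
At ivy: no right child.
Full pre-order sequence: ivy, rye, ash, lily, iris, kale, cedar, reed, moss, tulip, poppy.

2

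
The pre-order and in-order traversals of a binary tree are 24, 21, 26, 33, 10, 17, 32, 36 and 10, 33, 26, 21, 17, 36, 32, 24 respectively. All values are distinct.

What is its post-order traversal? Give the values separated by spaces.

10 33 26 36 32 17 21 24

The first element of pre-order is the root; it splits in-order into left and right subtrees.
Root 24: left subtree has 7 nodes {10, 33, 26, 21, 17, 36, 32}, right has 0 { }.
  Root 21: left subtree has 3 nodes {10, 33, 26}, right has 3 {17, 36, 32}.
    Root 26: left subtree has 2 nodes {10, 33}, right has 0 { }.
      Root 33: left subtree has 1 node {10}, right has 0 { }.
    Root 17: left subtree has 0 nodes { }, right has 2 {36, 32}.
      Root 32: left subtree has 1 node {36}, right has 0 { }.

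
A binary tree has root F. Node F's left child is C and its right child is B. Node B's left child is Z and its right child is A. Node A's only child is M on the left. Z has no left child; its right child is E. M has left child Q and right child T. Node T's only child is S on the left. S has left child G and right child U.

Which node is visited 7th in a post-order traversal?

S

Post-order visits the left subtree, then the right subtree, then the node.
At F: go left to C.
  C is a leaf — visit C.
At F: go right to B.
  At B: go left to Z.
    At Z: no left child.
    At Z: go right to E.
      E is a leaf — visit E.
    Visit Z.
  At B: go right to A.
    At A: go left to M.
      At M: go left to Q.
        Q is a leaf — visit Q.
      At M: go right to T.
        At T: go left to S.
          At S: go left to G.
            G is a leaf — visit G.
          At S: go right to U.
            U is a leaf — visit U.
          Visit S.
        At T: no right child.
        Visit T.
      Visit M.
    At A: no right child.
    Visit A.
  Visit B.
Visit F.
Full post-order sequence: C, E, Z, Q, G, U, S, T, M, A, B, F.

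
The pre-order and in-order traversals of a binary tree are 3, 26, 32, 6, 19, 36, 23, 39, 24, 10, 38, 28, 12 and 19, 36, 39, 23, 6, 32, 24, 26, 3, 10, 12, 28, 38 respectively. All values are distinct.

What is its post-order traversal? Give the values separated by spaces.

The first element of pre-order is the root; it splits in-order into left and right subtrees.
Root 3: left subtree has 8 nodes {19, 36, 39, 23, 6, 32, 24, 26}, right has 4 {10, 12, 28, 38}.
  Root 26: left subtree has 7 nodes {19, 36, 39, 23, 6, 32, 24}, right has 0 { }.
    Root 32: left subtree has 5 nodes {19, 36, 39, 23, 6}, right has 1 {24}.
      Root 6: left subtree has 4 nodes {19, 36, 39, 23}, right has 0 { }.
        Root 19: left subtree has 0 nodes { }, right has 3 {36, 39, 23}.
          Root 36: left subtree has 0 nodes { }, right has 2 {39, 23}.
            Root 23: left subtree has 1 node {39}, right has 0 { }.
  Root 10: left subtree has 0 nodes { }, right has 3 {12, 28, 38}.
    Root 38: left subtree has 2 nodes {12, 28}, right has 0 { }.
      Root 28: left subtree has 1 node {12}, right has 0 { }.

39 23 36 19 6 24 32 26 12 28 38 10 3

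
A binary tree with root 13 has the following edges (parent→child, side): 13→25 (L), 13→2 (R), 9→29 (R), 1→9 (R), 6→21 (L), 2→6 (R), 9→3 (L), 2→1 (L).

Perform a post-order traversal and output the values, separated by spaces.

Post-order visits the left subtree, then the right subtree, then the node.
At 13: go left to 25.
  25 is a leaf — visit 25.
At 13: go right to 2.
  At 2: go left to 1.
    At 1: no left child.
    At 1: go right to 9.
      At 9: go left to 3.
        3 is a leaf — visit 3.
      At 9: go right to 29.
        29 is a leaf — visit 29.
      Visit 9.
    Visit 1.
  At 2: go right to 6.
    At 6: go left to 21.
      21 is a leaf — visit 21.
    At 6: no right child.
    Visit 6.
  Visit 2.
Visit 13.

25 3 29 9 1 21 6 2 13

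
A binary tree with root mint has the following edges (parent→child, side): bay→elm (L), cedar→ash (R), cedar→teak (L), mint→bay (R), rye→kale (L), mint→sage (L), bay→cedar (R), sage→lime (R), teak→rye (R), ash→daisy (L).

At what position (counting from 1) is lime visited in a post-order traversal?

1

Post-order visits the left subtree, then the right subtree, then the node.
At mint: go left to sage.
  At sage: no left child.
  At sage: go right to lime.
    lime is a leaf — visit lime.
  Visit sage.
At mint: go right to bay.
  At bay: go left to elm.
    elm is a leaf — visit elm.
  At bay: go right to cedar.
    At cedar: go left to teak.
      At teak: no left child.
      At teak: go right to rye.
        At rye: go left to kale.
          kale is a leaf — visit kale.
        At rye: no right child.
        Visit rye.
      Visit teak.
    At cedar: go right to ash.
      At ash: go left to daisy.
        daisy is a leaf — visit daisy.
      At ash: no right child.
      Visit ash.
    Visit cedar.
  Visit bay.
Visit mint.
Full post-order sequence: lime, sage, elm, kale, rye, teak, daisy, ash, cedar, bay, mint.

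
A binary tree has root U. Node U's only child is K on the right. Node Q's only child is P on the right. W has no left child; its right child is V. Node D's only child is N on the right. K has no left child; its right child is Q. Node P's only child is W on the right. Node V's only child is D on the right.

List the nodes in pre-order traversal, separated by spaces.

U K Q P W V D N

Pre-order visits the node, then its left subtree, then its right subtree.
Visit U.
At U: no left child.
At U: go right to K.
  Visit K.
  At K: no left child.
  At K: go right to Q.
    Visit Q.
    At Q: no left child.
    At Q: go right to P.
      Visit P.
      At P: no left child.
      At P: go right to W.
        Visit W.
        At W: no left child.
        At W: go right to V.
          Visit V.
          At V: no left child.
          At V: go right to D.
            Visit D.
            At D: no left child.
            At D: go right to N.
              N is a leaf — visit N.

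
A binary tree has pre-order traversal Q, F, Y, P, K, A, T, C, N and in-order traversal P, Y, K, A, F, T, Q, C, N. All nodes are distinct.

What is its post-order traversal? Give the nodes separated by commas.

The first element of pre-order is the root; it splits in-order into left and right subtrees.
Root Q: left subtree has 6 nodes {P, Y, K, A, F, T}, right has 2 {C, N}.
  Root F: left subtree has 4 nodes {P, Y, K, A}, right has 1 {T}.
    Root Y: left subtree has 1 node {P}, right has 2 {K, A}.
      Root K: left subtree has 0 nodes { }, right has 1 {A}.
  Root C: left subtree has 0 nodes { }, right has 1 {N}.

P, A, K, Y, T, F, N, C, Q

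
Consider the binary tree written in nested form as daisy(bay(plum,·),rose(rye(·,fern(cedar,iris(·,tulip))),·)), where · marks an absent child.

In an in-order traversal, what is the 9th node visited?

In-order visits the left subtree, then the node, then the right subtree.
At daisy: go left to bay.
  At bay: go left to plum.
    plum is a leaf — visit plum.
  Visit bay.
  At bay: no right child.
Visit daisy.
At daisy: go right to rose.
  At rose: go left to rye.
    At rye: no left child.
    Visit rye.
    At rye: go right to fern.
      At fern: go left to cedar.
        cedar is a leaf — visit cedar.
      Visit fern.
      At fern: go right to iris.
        At iris: no left child.
        Visit iris.
        At iris: go right to tulip.
          tulip is a leaf — visit tulip.
  Visit rose.
  At rose: no right child.
Full in-order sequence: plum, bay, daisy, rye, cedar, fern, iris, tulip, rose.

rose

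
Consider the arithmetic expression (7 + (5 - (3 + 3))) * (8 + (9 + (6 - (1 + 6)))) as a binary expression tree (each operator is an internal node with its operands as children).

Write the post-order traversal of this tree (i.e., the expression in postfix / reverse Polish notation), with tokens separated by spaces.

7 5 3 3 + - + 8 9 6 1 6 + - + + *

Post-order on an expression tree gives postfix notation: for each operator, emit left operand, right operand, then the operator.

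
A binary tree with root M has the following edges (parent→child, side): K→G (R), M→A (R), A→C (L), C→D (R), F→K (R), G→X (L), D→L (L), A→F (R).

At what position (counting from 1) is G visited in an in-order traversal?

In-order visits the left subtree, then the node, then the right subtree.
At M: no left child.
Visit M.
At M: go right to A.
  At A: go left to C.
    At C: no left child.
    Visit C.
    At C: go right to D.
      At D: go left to L.
        L is a leaf — visit L.
      Visit D.
      At D: no right child.
  Visit A.
  At A: go right to F.
    At F: no left child.
    Visit F.
    At F: go right to K.
      At K: no left child.
      Visit K.
      At K: go right to G.
        At G: go left to X.
          X is a leaf — visit X.
        Visit G.
        At G: no right child.
Full in-order sequence: M, C, L, D, A, F, K, X, G.

9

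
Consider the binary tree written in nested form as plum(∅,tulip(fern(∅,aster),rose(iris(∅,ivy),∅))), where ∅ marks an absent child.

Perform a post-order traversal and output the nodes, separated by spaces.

aster fern ivy iris rose tulip plum

Post-order visits the left subtree, then the right subtree, then the node.
At plum: no left child.
At plum: go right to tulip.
  At tulip: go left to fern.
    At fern: no left child.
    At fern: go right to aster.
      aster is a leaf — visit aster.
    Visit fern.
  At tulip: go right to rose.
    At rose: go left to iris.
      At iris: no left child.
      At iris: go right to ivy.
        ivy is a leaf — visit ivy.
      Visit iris.
    At rose: no right child.
    Visit rose.
  Visit tulip.
Visit plum.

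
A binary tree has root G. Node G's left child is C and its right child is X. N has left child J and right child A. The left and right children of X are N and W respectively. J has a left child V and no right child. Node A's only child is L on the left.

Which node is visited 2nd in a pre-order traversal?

C

Pre-order visits the node, then its left subtree, then its right subtree.
Visit G.
At G: go left to C.
  C is a leaf — visit C.
At G: go right to X.
  Visit X.
  At X: go left to N.
    Visit N.
    At N: go left to J.
      Visit J.
      At J: go left to V.
        V is a leaf — visit V.
      At J: no right child.
    At N: go right to A.
      Visit A.
      At A: go left to L.
        L is a leaf — visit L.
      At A: no right child.
  At X: go right to W.
    W is a leaf — visit W.
Full pre-order sequence: G, C, X, N, J, V, A, L, W.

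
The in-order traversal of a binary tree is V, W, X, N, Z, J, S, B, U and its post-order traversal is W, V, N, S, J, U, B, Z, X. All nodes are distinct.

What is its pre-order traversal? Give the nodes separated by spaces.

X V W Z N B J S U

The last element of post-order is the root; it splits in-order into left and right subtrees.
Root X: left subtree has 2 nodes {V, W}, right has 6 {N, Z, J, S, B, U}.
  Root V: left subtree has 0 nodes { }, right has 1 {W}.
  Root Z: left subtree has 1 node {N}, right has 4 {J, S, B, U}.
    Root B: left subtree has 2 nodes {J, S}, right has 1 {U}.
      Root J: left subtree has 0 nodes { }, right has 1 {S}.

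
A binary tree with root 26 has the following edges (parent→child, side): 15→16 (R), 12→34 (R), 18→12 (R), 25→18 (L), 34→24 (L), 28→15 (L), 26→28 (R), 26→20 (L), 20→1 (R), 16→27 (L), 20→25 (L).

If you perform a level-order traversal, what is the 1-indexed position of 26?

1

Level-order visits nodes level by level from the root, left to right within each level.
Level 0: 26
Level 1: 20, 28
Level 2: 25, 1, 15
Level 3: 18, 16
Level 4: 12, 27
Level 5: 34
Level 6: 24
Full level-order sequence: 26, 20, 28, 25, 1, 15, 18, 16, 12, 27, 34, 24.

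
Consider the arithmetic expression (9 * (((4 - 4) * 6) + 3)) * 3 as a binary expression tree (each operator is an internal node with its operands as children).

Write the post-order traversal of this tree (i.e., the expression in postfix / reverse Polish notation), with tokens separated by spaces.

Post-order on an expression tree gives postfix notation: for each operator, emit left operand, right operand, then the operator.

9 4 4 - 6 * 3 + * 3 *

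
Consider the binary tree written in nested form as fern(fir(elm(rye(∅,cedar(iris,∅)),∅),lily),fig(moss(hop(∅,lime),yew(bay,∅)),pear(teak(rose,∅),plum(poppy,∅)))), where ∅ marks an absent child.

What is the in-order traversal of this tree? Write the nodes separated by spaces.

rye iris cedar elm fir lily fern hop lime moss bay yew fig rose teak pear poppy plum

In-order visits the left subtree, then the node, then the right subtree.
At fern: go left to fir.
  At fir: go left to elm.
    At elm: go left to rye.
      At rye: no left child.
      Visit rye.
      At rye: go right to cedar.
        At cedar: go left to iris.
          iris is a leaf — visit iris.
        Visit cedar.
        At cedar: no right child.
    Visit elm.
    At elm: no right child.
  Visit fir.
  At fir: go right to lily.
    lily is a leaf — visit lily.
Visit fern.
At fern: go right to fig.
  At fig: go left to moss.
    At moss: go left to hop.
      At hop: no left child.
      Visit hop.
      At hop: go right to lime.
        lime is a leaf — visit lime.
    Visit moss.
    At moss: go right to yew.
      At yew: go left to bay.
        bay is a leaf — visit bay.
      Visit yew.
      At yew: no right child.
  Visit fig.
  At fig: go right to pear.
    At pear: go left to teak.
      At teak: go left to rose.
        rose is a leaf — visit rose.
      Visit teak.
      At teak: no right child.
    Visit pear.
    At pear: go right to plum.
      At plum: go left to poppy.
        poppy is a leaf — visit poppy.
      Visit plum.
      At plum: no right child.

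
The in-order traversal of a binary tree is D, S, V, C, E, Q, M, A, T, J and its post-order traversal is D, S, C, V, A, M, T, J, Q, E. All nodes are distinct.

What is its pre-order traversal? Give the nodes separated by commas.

E, V, S, D, C, Q, J, T, M, A

The last element of post-order is the root; it splits in-order into left and right subtrees.
Root E: left subtree has 4 nodes {D, S, V, C}, right has 5 {Q, M, A, T, J}.
  Root V: left subtree has 2 nodes {D, S}, right has 1 {C}.
    Root S: left subtree has 1 node {D}, right has 0 { }.
  Root Q: left subtree has 0 nodes { }, right has 4 {M, A, T, J}.
    Root J: left subtree has 3 nodes {M, A, T}, right has 0 { }.
      Root T: left subtree has 2 nodes {M, A}, right has 0 { }.
        Root M: left subtree has 0 nodes { }, right has 1 {A}.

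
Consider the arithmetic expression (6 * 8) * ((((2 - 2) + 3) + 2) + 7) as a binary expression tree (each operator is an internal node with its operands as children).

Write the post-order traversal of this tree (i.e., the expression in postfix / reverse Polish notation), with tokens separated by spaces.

6 8 * 2 2 - 3 + 2 + 7 + *

Post-order on an expression tree gives postfix notation: for each operator, emit left operand, right operand, then the operator.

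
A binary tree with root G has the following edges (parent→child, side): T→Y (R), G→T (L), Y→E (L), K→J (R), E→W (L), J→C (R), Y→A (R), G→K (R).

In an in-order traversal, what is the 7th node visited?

K

In-order visits the left subtree, then the node, then the right subtree.
At G: go left to T.
  At T: no left child.
  Visit T.
  At T: go right to Y.
    At Y: go left to E.
      At E: go left to W.
        W is a leaf — visit W.
      Visit E.
      At E: no right child.
    Visit Y.
    At Y: go right to A.
      A is a leaf — visit A.
Visit G.
At G: go right to K.
  At K: no left child.
  Visit K.
  At K: go right to J.
    At J: no left child.
    Visit J.
    At J: go right to C.
      C is a leaf — visit C.
Full in-order sequence: T, W, E, Y, A, G, K, J, C.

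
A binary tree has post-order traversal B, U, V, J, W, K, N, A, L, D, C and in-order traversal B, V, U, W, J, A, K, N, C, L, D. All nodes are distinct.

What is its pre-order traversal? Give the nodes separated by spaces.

The last element of post-order is the root; it splits in-order into left and right subtrees.
Root C: left subtree has 8 nodes {B, V, U, W, J, A, K, N}, right has 2 {L, D}.
  Root A: left subtree has 5 nodes {B, V, U, W, J}, right has 2 {K, N}.
    Root W: left subtree has 3 nodes {B, V, U}, right has 1 {J}.
      Root V: left subtree has 1 node {B}, right has 1 {U}.
    Root N: left subtree has 1 node {K}, right has 0 { }.
  Root D: left subtree has 1 node {L}, right has 0 { }.

C A W V B U J N K D L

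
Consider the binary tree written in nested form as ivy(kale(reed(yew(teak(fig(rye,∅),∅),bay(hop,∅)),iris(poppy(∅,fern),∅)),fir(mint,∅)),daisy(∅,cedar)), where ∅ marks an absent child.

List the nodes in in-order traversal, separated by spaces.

rye fig teak yew hop bay reed poppy fern iris kale mint fir ivy daisy cedar

In-order visits the left subtree, then the node, then the right subtree.
At ivy: go left to kale.
  At kale: go left to reed.
    At reed: go left to yew.
      At yew: go left to teak.
        At teak: go left to fig.
          At fig: go left to rye.
            rye is a leaf — visit rye.
          Visit fig.
          At fig: no right child.
        Visit teak.
        At teak: no right child.
      Visit yew.
      At yew: go right to bay.
        At bay: go left to hop.
          hop is a leaf — visit hop.
        Visit bay.
        At bay: no right child.
    Visit reed.
    At reed: go right to iris.
      At iris: go left to poppy.
        At poppy: no left child.
        Visit poppy.
        At poppy: go right to fern.
          fern is a leaf — visit fern.
      Visit iris.
      At iris: no right child.
  Visit kale.
  At kale: go right to fir.
    At fir: go left to mint.
      mint is a leaf — visit mint.
    Visit fir.
    At fir: no right child.
Visit ivy.
At ivy: go right to daisy.
  At daisy: no left child.
  Visit daisy.
  At daisy: go right to cedar.
    cedar is a leaf — visit cedar.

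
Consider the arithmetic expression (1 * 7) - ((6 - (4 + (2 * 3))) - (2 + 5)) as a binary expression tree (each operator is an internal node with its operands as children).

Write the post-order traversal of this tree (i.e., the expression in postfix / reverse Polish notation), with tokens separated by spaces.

Post-order on an expression tree gives postfix notation: for each operator, emit left operand, right operand, then the operator.

1 7 * 6 4 2 3 * + - 2 5 + - -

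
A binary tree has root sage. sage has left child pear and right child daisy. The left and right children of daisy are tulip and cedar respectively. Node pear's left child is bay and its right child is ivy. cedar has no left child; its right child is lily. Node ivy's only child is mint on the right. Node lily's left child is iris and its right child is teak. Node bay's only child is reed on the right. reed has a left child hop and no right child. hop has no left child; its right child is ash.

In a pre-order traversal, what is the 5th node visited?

Pre-order visits the node, then its left subtree, then its right subtree.
Visit sage.
At sage: go left to pear.
  Visit pear.
  At pear: go left to bay.
    Visit bay.
    At bay: no left child.
    At bay: go right to reed.
      Visit reed.
      At reed: go left to hop.
        Visit hop.
        At hop: no left child.
        At hop: go right to ash.
          ash is a leaf — visit ash.
      At reed: no right child.
  At pear: go right to ivy.
    Visit ivy.
    At ivy: no left child.
    At ivy: go right to mint.
      mint is a leaf — visit mint.
At sage: go right to daisy.
  Visit daisy.
  At daisy: go left to tulip.
    tulip is a leaf — visit tulip.
  At daisy: go right to cedar.
    Visit cedar.
    At cedar: no left child.
    At cedar: go right to lily.
      Visit lily.
      At lily: go left to iris.
        iris is a leaf — visit iris.
      At lily: go right to teak.
        teak is a leaf — visit teak.
Full pre-order sequence: sage, pear, bay, reed, hop, ash, ivy, mint, daisy, tulip, cedar, lily, iris, teak.

hop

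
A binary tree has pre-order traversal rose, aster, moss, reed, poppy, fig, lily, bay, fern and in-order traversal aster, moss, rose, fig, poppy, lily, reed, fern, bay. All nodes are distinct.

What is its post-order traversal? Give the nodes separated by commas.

moss, aster, fig, lily, poppy, fern, bay, reed, rose

The first element of pre-order is the root; it splits in-order into left and right subtrees.
Root rose: left subtree has 2 nodes {aster, moss}, right has 6 {fig, poppy, lily, reed, fern, bay}.
  Root aster: left subtree has 0 nodes { }, right has 1 {moss}.
  Root reed: left subtree has 3 nodes {fig, poppy, lily}, right has 2 {fern, bay}.
    Root poppy: left subtree has 1 node {fig}, right has 1 {lily}.
    Root bay: left subtree has 1 node {fern}, right has 0 { }.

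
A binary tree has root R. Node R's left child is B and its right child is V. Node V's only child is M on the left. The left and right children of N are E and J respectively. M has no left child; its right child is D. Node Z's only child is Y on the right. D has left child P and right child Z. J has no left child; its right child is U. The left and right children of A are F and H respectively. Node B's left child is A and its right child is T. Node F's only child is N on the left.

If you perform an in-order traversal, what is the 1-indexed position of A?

In-order visits the left subtree, then the node, then the right subtree.
At R: go left to B.
  At B: go left to A.
    At A: go left to F.
      At F: go left to N.
        At N: go left to E.
          E is a leaf — visit E.
        Visit N.
        At N: go right to J.
          At J: no left child.
          Visit J.
          At J: go right to U.
            U is a leaf — visit U.
      Visit F.
      At F: no right child.
    Visit A.
    At A: go right to H.
      H is a leaf — visit H.
  Visit B.
  At B: go right to T.
    T is a leaf — visit T.
Visit R.
At R: go right to V.
  At V: go left to M.
    At M: no left child.
    Visit M.
    At M: go right to D.
      At D: go left to P.
        P is a leaf — visit P.
      Visit D.
      At D: go right to Z.
        At Z: no left child.
        Visit Z.
        At Z: go right to Y.
          Y is a leaf — visit Y.
  Visit V.
  At V: no right child.
Full in-order sequence: E, N, J, U, F, A, H, B, T, R, M, P, D, Z, Y, V.

6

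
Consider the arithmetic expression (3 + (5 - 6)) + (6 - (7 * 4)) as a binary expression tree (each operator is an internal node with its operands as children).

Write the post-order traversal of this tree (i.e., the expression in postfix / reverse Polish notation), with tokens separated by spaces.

Post-order on an expression tree gives postfix notation: for each operator, emit left operand, right operand, then the operator.

3 5 6 - + 6 7 4 * - +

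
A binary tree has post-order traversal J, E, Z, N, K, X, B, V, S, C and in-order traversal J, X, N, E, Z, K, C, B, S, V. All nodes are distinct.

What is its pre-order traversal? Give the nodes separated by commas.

The last element of post-order is the root; it splits in-order into left and right subtrees.
Root C: left subtree has 6 nodes {J, X, N, E, Z, K}, right has 3 {B, S, V}.
  Root X: left subtree has 1 node {J}, right has 4 {N, E, Z, K}.
    Root K: left subtree has 3 nodes {N, E, Z}, right has 0 { }.
      Root N: left subtree has 0 nodes { }, right has 2 {E, Z}.
        Root Z: left subtree has 1 node {E}, right has 0 { }.
  Root S: left subtree has 1 node {B}, right has 1 {V}.

C, X, J, K, N, Z, E, S, B, V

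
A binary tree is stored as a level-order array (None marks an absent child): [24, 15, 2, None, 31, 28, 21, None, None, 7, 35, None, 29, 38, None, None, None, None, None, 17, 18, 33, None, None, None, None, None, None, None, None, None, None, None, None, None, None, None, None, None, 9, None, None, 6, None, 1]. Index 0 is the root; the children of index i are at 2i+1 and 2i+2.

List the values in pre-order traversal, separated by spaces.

Pre-order visits the node, then its left subtree, then its right subtree.
Visit 24.
At 24: go left to 15.
  Visit 15.
  At 15: no left child.
  At 15: go right to 31.
    Visit 31.
    At 31: go left to 7.
      Visit 7.
      At 7: go left to 17.
        Visit 17.
        At 17: go left to 9.
          9 is a leaf — visit 9.
        At 17: no right child.
      At 7: go right to 18.
        Visit 18.
        At 18: no left child.
        At 18: go right to 6.
          6 is a leaf — visit 6.
    At 31: go right to 35.
      Visit 35.
      At 35: go left to 33.
        Visit 33.
        At 33: no left child.
        At 33: go right to 1.
          1 is a leaf — visit 1.
      At 35: no right child.
At 24: go right to 2.
  Visit 2.
  At 2: go left to 28.
    Visit 28.
    At 28: no left child.
    At 28: go right to 29.
      29 is a leaf — visit 29.
  At 2: go right to 21.
    Visit 21.
    At 21: go left to 38.
      38 is a leaf — visit 38.
    At 21: no right child.

24 15 31 7 17 9 18 6 35 33 1 2 28 29 21 38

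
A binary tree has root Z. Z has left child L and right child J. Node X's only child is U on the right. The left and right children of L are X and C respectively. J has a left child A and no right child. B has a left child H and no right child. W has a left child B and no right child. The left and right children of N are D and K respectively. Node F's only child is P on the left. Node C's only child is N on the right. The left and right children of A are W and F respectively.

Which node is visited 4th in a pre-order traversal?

U

Pre-order visits the node, then its left subtree, then its right subtree.
Visit Z.
At Z: go left to L.
  Visit L.
  At L: go left to X.
    Visit X.
    At X: no left child.
    At X: go right to U.
      U is a leaf — visit U.
  At L: go right to C.
    Visit C.
    At C: no left child.
    At C: go right to N.
      Visit N.
      At N: go left to D.
        D is a leaf — visit D.
      At N: go right to K.
        K is a leaf — visit K.
At Z: go right to J.
  Visit J.
  At J: go left to A.
    Visit A.
    At A: go left to W.
      Visit W.
      At W: go left to B.
        Visit B.
        At B: go left to H.
          H is a leaf — visit H.
        At B: no right child.
      At W: no right child.
    At A: go right to F.
      Visit F.
      At F: go left to P.
        P is a leaf — visit P.
      At F: no right child.
  At J: no right child.
Full pre-order sequence: Z, L, X, U, C, N, D, K, J, A, W, B, H, F, P.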